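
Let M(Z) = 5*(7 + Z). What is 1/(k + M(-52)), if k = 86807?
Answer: 1/86582 ≈ 1.1550e-5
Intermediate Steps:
M(Z) = 35 + 5*Z
1/(k + M(-52)) = 1/(86807 + (35 + 5*(-52))) = 1/(86807 + (35 - 260)) = 1/(86807 - 225) = 1/86582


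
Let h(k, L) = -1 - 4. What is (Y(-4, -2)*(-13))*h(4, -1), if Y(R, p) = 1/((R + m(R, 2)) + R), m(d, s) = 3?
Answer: -13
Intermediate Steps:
h(k, L) = -5
Y(R, p) = 1/(3 + 2*R) (Y(R, p) = 1/((R + 3) + R) = 1/((3 + R) + R) = 1/(3 + 2*R))
(Y(-4, -2)*(-13))*h(4, -1) = (-13/(3 + 2*(-4)))*(-5) = (-13/(3 - 8))*(-5) = (-13/(-5))*(-5) = -⅕*(-13)*(-5) = (13/5)*(-5) = -13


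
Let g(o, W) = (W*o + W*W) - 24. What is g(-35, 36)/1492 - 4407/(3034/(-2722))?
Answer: 2237231322/565841 ≈ 3953.8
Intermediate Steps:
g(o, W) = -24 + W² + W*o (g(o, W) = (W*o + W²) - 24 = (W² + W*o) - 24 = -24 + W² + W*o)
g(-35, 36)/1492 - 4407/(3034/(-2722)) = (-24 + 36² + 36*(-35))/1492 - 4407/(3034/(-2722)) = (-24 + 1296 - 1260)*(1/1492) - 4407/(3034*(-1/2722)) = 12*(1/1492) - 4407/(-1517/1361) = 3/373 - 4407*(-1361/1517) = 3/373 + 5997927/1517 = 2237231322/565841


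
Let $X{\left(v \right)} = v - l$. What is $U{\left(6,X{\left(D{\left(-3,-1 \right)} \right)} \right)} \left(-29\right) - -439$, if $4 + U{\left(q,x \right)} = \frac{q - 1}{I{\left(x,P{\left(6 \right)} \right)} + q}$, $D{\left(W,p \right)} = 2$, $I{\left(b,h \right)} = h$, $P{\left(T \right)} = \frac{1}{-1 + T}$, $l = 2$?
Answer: $\frac{16480}{31} \approx 531.61$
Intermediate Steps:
$X{\left(v \right)} = -2 + v$ ($X{\left(v \right)} = v - 2 = -2 + v$)
$U{\left(q,x \right)} = -4 + \frac{-1 + q}{\frac{1}{5} + q}$ ($U{\left(q,x \right)} = -4 + \frac{q - 1}{\frac{1}{-1 + 6} + q} = -4 + \frac{-1 + q}{\frac{1}{5} + q}$)
$U{\left(6,X{\left(D{\left(-3,-1 \right)} \right)} \right)} \left(-29\right) - -439 = \frac{3 \left(-3 - 30\right)}{1 + 5 \cdot 6} \left(-29\right) - -439 = \frac{3 \left(-3 - 30\right)}{1 + 30} \left(-29\right) + 439 = 3 \cdot \frac{1}{31} \left(-33\right) \left(-29\right) + 439 = \left(- \frac{99}{31}\right) \left(-29\right) + 439 = \frac{2871}{31} + 439 = \frac{16480}{31}$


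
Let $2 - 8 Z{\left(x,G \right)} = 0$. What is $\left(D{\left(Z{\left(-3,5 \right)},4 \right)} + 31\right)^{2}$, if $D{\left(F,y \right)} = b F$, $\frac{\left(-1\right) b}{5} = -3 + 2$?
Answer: $\frac{16641}{16} \approx 1040.1$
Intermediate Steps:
$Z{\left(x,G \right)} = \frac{1}{4}$ ($Z{\left(x,G \right)} = \frac{1}{4} - 0 = \frac{1}{4} + 0 = \frac{1}{4}$)
$b = 5$ ($b = - 5 \left(-3 + 2\right) = \left(-5\right) \left(-1\right) = 5$)
$D{\left(F,y \right)} = 5 F$
$\left(D{\left(Z{\left(-3,5 \right)},4 \right)} + 31\right)^{2} = \left(5 \cdot \frac{1}{4} + 31\right)^{2} = \left(\frac{5}{4} + 31\right)^{2} = \left(\frac{129}{4}\right)^{2} = \frac{16641}{16}$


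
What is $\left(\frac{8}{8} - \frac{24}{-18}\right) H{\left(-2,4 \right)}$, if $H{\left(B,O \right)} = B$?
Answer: $- \frac{14}{3} \approx -4.6667$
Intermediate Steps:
$\left(\frac{8}{8} - \frac{24}{-18}\right) H{\left(-2,4 \right)} = \left(\frac{8}{8} - \frac{24}{-18}\right) \left(-2\right) = \left(8 \cdot \frac{1}{8} - - \frac{4}{3}\right) \left(-2\right) = \left(1 + \frac{4}{3}\right) \left(-2\right) = \frac{7}{3} \left(-2\right) = - \frac{14}{3}$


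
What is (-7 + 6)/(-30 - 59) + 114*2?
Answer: 20293/89 ≈ 228.01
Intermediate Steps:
(-7 + 6)/(-30 - 59) + 114*2 = -1/(-89) + 228 = -1*(-1/89) + 228 = 1/89 + 228 = 20293/89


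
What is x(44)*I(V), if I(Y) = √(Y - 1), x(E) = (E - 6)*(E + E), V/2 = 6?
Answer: 3344*√11 ≈ 11091.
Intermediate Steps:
V = 12 (V = 2*6 = 12)
x(E) = 2*E*(-6 + E) (x(E) = (-6 + E)*(2*E) = 2*E*(-6 + E))
I(Y) = √(-1 + Y)
x(44)*I(V) = (2*44*(-6 + 44))*√(-1 + 12) = (2*44*38)*√11 = 3344*√11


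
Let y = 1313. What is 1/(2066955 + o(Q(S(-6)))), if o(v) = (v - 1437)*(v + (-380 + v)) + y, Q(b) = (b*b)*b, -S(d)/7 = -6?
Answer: 1/10739595464 ≈ 9.3113e-11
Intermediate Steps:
S(d) = 42 (S(d) = -7*(-6) = 42)
Q(b) = b³ (Q(b) = b²*b = b³)
o(v) = 1313 + (-1437 + v)*(-380 + 2*v) (o(v) = (v - 1437)*(v + (-380 + v)) + 1313 = (-1437 + v)*(-380 + 2*v) + 1313 = 1313 + (-1437 + v)*(-380 + 2*v))
1/(2066955 + o(Q(S(-6)))) = 1/(2066955 + (547373 - 3254*42³ + 2*(42³)²)) = 1/(2066955 + (547373 - 3254*74088 + 2*74088²)) = 1/(2066955 + (547373 - 241082352 + 2*5489031744)) = 1/(2066955 + (547373 - 241082352 + 10978063488)) = 1/(2066955 + 10737528509) = 1/10739595464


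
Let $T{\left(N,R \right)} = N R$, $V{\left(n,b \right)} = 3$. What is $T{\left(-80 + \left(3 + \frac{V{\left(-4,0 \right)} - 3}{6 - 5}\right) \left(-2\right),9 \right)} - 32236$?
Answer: $-33010$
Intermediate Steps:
$T{\left(-80 + \left(3 + \frac{V{\left(-4,0 \right)} - 3}{6 - 5}\right) \left(-2\right),9 \right)} - 32236 = \left(-80 + \left(3 + \frac{3 - 3}{6 - 5}\right) \left(-2\right)\right) 9 - 32236 = \left(-80 + \left(3 + \frac{0}{1}\right) \left(-2\right)\right) 9 - 32236 = \left(-80 + \left(3 + 0 \cdot 1\right) \left(-2\right)\right) 9 - 32236 = \left(-80 + \left(3 + 0\right) \left(-2\right)\right) 9 - 32236 = \left(-80 + 3 \left(-2\right)\right) 9 - 32236 = \left(-80 - 6\right) 9 - 32236 = \left(-86\right) 9 - 32236 = -774 - 32236 = -33010$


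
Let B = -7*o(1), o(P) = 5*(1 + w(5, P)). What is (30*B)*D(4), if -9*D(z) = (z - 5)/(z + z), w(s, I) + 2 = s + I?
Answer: -875/12 ≈ -72.917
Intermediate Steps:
w(s, I) = -2 + I + s (w(s, I) = -2 + (s + I) = -2 + (I + s) = -2 + I + s)
D(z) = -(-5 + z)/(18*z) (D(z) = -(z - 5)/(9*(z + z)) = -(-5 + z)/(9*(2*z)) = -(-5 + z)*1/(2*z)/9 = -(-5 + z)/(18*z))
o(P) = 20 + 5*P (o(P) = 5*(1 + (-2 + P + 5)) = 5*(1 + (3 + P)) = 5*(4 + P) = 20 + 5*P)
B = -175 (B = -7*(20 + 5*1) = -7*(20 + 5) = -7*25 = -175)
(30*B)*D(4) = (30*(-175))*((1/18)*(5 - 1*4)/4) = -875*(5 - 4)/(3*4) = -875/(3*4) = -5250*1/72 = -875/12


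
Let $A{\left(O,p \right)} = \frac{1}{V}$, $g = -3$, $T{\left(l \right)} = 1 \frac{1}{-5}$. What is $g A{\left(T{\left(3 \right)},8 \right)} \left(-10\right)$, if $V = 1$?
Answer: $30$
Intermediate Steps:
$T{\left(l \right)} = - \frac{1}{5}$ ($T{\left(l \right)} = 1 \left(- \frac{1}{5}\right) = - \frac{1}{5}$)
$A{\left(O,p \right)} = 1$ ($A{\left(O,p \right)} = 1^{-1} = 1$)
$g A{\left(T{\left(3 \right)},8 \right)} \left(-10\right) = \left(-3\right) 1 \left(-10\right) = \left(-3\right) \left(-10\right) = 30$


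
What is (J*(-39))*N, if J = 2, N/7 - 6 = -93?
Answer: 47502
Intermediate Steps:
N = -609 (N = 42 + 7*(-93) = 42 - 651 = -609)
(J*(-39))*N = (2*(-39))*(-609) = -78*(-609) = 47502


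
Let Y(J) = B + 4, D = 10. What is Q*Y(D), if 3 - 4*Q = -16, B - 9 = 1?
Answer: 133/2 ≈ 66.500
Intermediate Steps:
B = 10 (B = 9 + 1 = 10)
Q = 19/4 (Q = ¾ - ¼*(-16) = ¾ + 4 = 19/4 ≈ 4.7500)
Y(J) = 14 (Y(J) = 10 + 4 = 14)
Q*Y(D) = (19/4)*14 = 133/2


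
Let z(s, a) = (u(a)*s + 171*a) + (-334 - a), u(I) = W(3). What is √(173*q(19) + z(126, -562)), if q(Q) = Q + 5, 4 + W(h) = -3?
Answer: 2*I*√23151 ≈ 304.31*I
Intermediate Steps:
W(h) = -7 (W(h) = -4 - 3 = -7)
q(Q) = 5 + Q
u(I) = -7
z(s, a) = -334 - 7*s + 170*a (z(s, a) = (-7*s + 171*a) + (-334 - a) = -334 - 7*s + 170*a)
√(173*q(19) + z(126, -562)) = √(173*(5 + 19) + (-334 - 7*126 + 170*(-562))) = √(173*24 + (-334 - 882 - 95540)) = √(4152 - 96756) = √(-92604) = 2*I*√23151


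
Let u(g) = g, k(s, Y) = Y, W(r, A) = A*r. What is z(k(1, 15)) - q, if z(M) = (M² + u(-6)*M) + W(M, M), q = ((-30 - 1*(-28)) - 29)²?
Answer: -601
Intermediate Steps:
q = 961 (q = ((-30 + 28) - 29)² = (-2 - 29)² = (-31)² = 961)
z(M) = -6*M + 2*M² (z(M) = (M² - 6*M) + M*M = (M² - 6*M) + M² = -6*M + 2*M²)
z(k(1, 15)) - q = 2*15*(-3 + 15) - 1*961 = 2*15*12 - 961 = 360 - 961 = -601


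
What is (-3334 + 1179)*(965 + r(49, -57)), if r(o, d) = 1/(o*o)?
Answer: -4993061730/2401 ≈ -2.0796e+6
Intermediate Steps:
r(o, d) = o⁻²
(-3334 + 1179)*(965 + r(49, -57)) = (-3334 + 1179)*(965 + 49⁻²) = -2155*(965 + 1/2401) = -2155*2316966/2401 = -4993061730/2401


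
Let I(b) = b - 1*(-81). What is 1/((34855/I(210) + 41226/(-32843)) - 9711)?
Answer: -9557313/91678320544 ≈ -0.00010425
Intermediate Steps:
I(b) = 81 + b (I(b) = b + 81 = 81 + b)
1/((34855/I(210) + 41226/(-32843)) - 9711) = 1/((34855/(81 + 210) + 41226/(-32843)) - 9711) = 1/((34855/291 + 41226*(-1/32843)) - 9711) = 1/((34855*(1/291) - 41226/32843) - 9711) = 1/((34855/291 - 41226/32843) - 9711) = 1/(1132745999/9557313 - 9711) = 1/(-91678320544/9557313) = -9557313/91678320544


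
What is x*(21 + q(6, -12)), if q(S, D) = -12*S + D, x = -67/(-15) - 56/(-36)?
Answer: -1897/5 ≈ -379.40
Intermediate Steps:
x = 271/45 (x = -67*(-1/15) - 56*(-1/36) = 67/15 + 14/9 = 271/45 ≈ 6.0222)
q(S, D) = D - 12*S
x*(21 + q(6, -12)) = 271*(21 + (-12 - 12*6))/45 = 271*(21 + (-12 - 72))/45 = 271*(21 - 84)/45 = (271/45)*(-63) = -1897/5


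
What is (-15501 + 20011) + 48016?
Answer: 52526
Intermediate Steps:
(-15501 + 20011) + 48016 = 4510 + 48016 = 52526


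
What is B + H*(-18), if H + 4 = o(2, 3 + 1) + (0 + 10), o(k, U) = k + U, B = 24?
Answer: -192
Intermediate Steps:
o(k, U) = U + k
H = 12 (H = -4 + (((3 + 1) + 2) + (0 + 10)) = -4 + ((4 + 2) + 10) = -4 + (6 + 10) = -4 + 16 = 12)
B + H*(-18) = 24 + 12*(-18) = 24 - 216 = -192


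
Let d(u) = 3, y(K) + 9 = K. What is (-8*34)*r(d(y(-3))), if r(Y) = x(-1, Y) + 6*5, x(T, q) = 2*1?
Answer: -8704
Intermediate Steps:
y(K) = -9 + K
x(T, q) = 2
r(Y) = 32 (r(Y) = 2 + 6*5 = 2 + 30 = 32)
(-8*34)*r(d(y(-3))) = -8*34*32 = -272*32 = -8704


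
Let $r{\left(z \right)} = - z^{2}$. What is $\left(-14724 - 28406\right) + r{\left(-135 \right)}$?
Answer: $-61355$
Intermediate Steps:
$\left(-14724 - 28406\right) + r{\left(-135 \right)} = \left(-14724 - 28406\right) - \left(-135\right)^{2} = -43130 - 18225 = -61355$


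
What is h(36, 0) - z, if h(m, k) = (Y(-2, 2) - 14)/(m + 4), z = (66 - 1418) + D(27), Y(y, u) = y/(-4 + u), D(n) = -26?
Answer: 55107/40 ≈ 1377.7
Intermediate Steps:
Y(y, u) = y/(-4 + u)
z = -1378 (z = (66 - 1418) - 26 = -1352 - 26 = -1378)
h(m, k) = -13/(4 + m) (h(m, k) = (-2/(-4 + 2) - 14)/(m + 4) = (-2/(-2) - 14)/(4 + m) = (-2*(-½) - 14)/(4 + m) = (1 - 14)/(4 + m) = -13/(4 + m))
h(36, 0) - z = -13/(4 + 36) - 1*(-1378) = -13/40 + 1378 = 55107/40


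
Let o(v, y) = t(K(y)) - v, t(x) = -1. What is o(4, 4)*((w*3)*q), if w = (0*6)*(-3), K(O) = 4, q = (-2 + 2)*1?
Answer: 0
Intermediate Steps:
q = 0 (q = 0*1 = 0)
w = 0 (w = 0*(-3) = 0)
o(v, y) = -1 - v
o(4, 4)*((w*3)*q) = (-1 - 1*4)*((0*3)*0) = (-1 - 4)*(0*0) = -5*0 = 0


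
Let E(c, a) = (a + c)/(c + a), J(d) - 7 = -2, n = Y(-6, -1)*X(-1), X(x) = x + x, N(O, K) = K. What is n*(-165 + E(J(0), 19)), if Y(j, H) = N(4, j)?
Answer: -1968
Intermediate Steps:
X(x) = 2*x
Y(j, H) = j
n = 12 (n = -12*(-1) = -6*(-2) = 12)
J(d) = 5 (J(d) = 7 - 2 = 5)
E(c, a) = 1 (E(c, a) = (a + c)/(a + c) = 1)
n*(-165 + E(J(0), 19)) = 12*(-165 + 1) = 12*(-164) = -1968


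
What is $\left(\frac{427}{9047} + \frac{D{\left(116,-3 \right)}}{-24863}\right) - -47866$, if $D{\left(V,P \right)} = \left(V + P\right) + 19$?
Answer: $\frac{10766774985123}{224935561} \approx 47866.0$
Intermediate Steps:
$D{\left(V,P \right)} = 19 + P + V$ ($D{\left(V,P \right)} = \left(P + V\right) + 19 = 19 + P + V$)
$\left(\frac{427}{9047} + \frac{D{\left(116,-3 \right)}}{-24863}\right) - -47866 = \left(\frac{427}{9047} + \frac{19 - 3 + 116}{-24863}\right) - -47866 = \left(427 \cdot \frac{1}{9047} + 132 \left(- \frac{1}{24863}\right)\right) + 47866 = \left(\frac{427}{9047} - \frac{132}{24863}\right) + 47866 = \frac{9422297}{224935561} + 47866 = \frac{10766774985123}{224935561}$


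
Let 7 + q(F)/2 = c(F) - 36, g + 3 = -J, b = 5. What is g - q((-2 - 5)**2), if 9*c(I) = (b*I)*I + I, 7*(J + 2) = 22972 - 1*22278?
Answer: -56549/21 ≈ -2692.8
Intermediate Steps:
J = 680/7 (J = -2 + (22972 - 1*22278)/7 = -2 + (22972 - 22278)/7 = -2 + (1/7)*694 = -2 + 694/7 = 680/7 ≈ 97.143)
g = -701/7 (g = -3 - 1*680/7 = -3 - 680/7 = -701/7 ≈ -100.14)
c(I) = I/9 + 5*I**2/9 (c(I) = ((5*I)*I + I)/9 = (5*I**2 + I)/9 = (I + 5*I**2)/9 = I/9 + 5*I**2/9)
q(F) = -86 + 2*F*(1 + 5*F)/9 (q(F) = -14 + 2*(F*(1 + 5*F)/9 - 36) = -14 + 2*(-36 + F*(1 + 5*F)/9) = -14 + (-72 + 2*F*(1 + 5*F)/9) = -86 + 2*F*(1 + 5*F)/9)
g - q((-2 - 5)**2) = -701/7 - (-86 + 2*(-2 - 5)**2*(1 + 5*(-2 - 5)**2)/9) = -701/7 - (-86 + (2/9)*(-7)**2*(1 + 5*(-7)**2)) = -701/7 - (-86 + (2/9)*49*(1 + 5*49)) = -701/7 - (-86 + (2/9)*49*(1 + 245)) = -701/7 - (-86 + (2/9)*49*246) = -701/7 - (-86 + 8036/3) = -701/7 - 1*7778/3 = -701/7 - 7778/3 = -56549/21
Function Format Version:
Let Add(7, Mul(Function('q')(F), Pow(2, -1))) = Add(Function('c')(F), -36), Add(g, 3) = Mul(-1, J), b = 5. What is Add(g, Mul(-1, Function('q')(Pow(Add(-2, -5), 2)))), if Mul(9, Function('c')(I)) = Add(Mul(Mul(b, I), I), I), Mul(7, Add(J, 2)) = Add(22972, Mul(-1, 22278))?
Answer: Rational(-56549, 21) ≈ -2692.8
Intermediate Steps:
J = Rational(680, 7) (J = Add(-2, Mul(Rational(1, 7), Add(22972, Mul(-1, 22278)))) = Add(-2, Mul(Rational(1, 7), Add(22972, -22278))) = Add(-2, Mul(Rational(1, 7), 694)) = Add(-2, Rational(694, 7)) = Rational(680, 7) ≈ 97.143)
g = Rational(-701, 7) (g = Add(-3, Mul(-1, Rational(680, 7))) = Add(-3, Rational(-680, 7)) = Rational(-701, 7) ≈ -100.14)
Function('c')(I) = Add(Mul(Rational(1, 9), I), Mul(Rational(5, 9), Pow(I, 2))) (Function('c')(I) = Mul(Rational(1, 9), Add(Mul(Mul(5, I), I), I)) = Mul(Rational(1, 9), Add(Mul(5, Pow(I, 2)), I)) = Mul(Rational(1, 9), Add(I, Mul(5, Pow(I, 2)))) = Add(Mul(Rational(1, 9), I), Mul(Rational(5, 9), Pow(I, 2))))
Function('q')(F) = Add(-86, Mul(Rational(2, 9), F, Add(1, Mul(5, F)))) (Function('q')(F) = Add(-14, Mul(2, Add(Mul(Rational(1, 9), F, Add(1, Mul(5, F))), -36))) = Add(-14, Mul(2, Add(-36, Mul(Rational(1, 9), F, Add(1, Mul(5, F)))))) = Add(-14, Add(-72, Mul(Rational(2, 9), F, Add(1, Mul(5, F))))) = Add(-86, Mul(Rational(2, 9), F, Add(1, Mul(5, F)))))
Add(g, Mul(-1, Function('q')(Pow(Add(-2, -5), 2)))) = Add(Rational(-701, 7), Mul(-1, Add(-86, Mul(Rational(2, 9), Pow(Add(-2, -5), 2), Add(1, Mul(5, Pow(Add(-2, -5), 2))))))) = Add(Rational(-701, 7), Mul(-1, Add(-86, Mul(Rational(2, 9), Pow(-7, 2), Add(1, Mul(5, Pow(-7, 2))))))) = Add(Rational(-701, 7), Mul(-1, Add(-86, Mul(Rational(2, 9), 49, Add(1, Mul(5, 49)))))) = Add(Rational(-701, 7), Mul(-1, Add(-86, Mul(Rational(2, 9), 49, Add(1, 245))))) = Add(Rational(-701, 7), Mul(-1, Add(-86, Mul(Rational(2, 9), 49, 246)))) = Add(Rational(-701, 7), Mul(-1, Add(-86, Rational(8036, 3)))) = Add(Rational(-701, 7), Mul(-1, Rational(7778, 3))) = Add(Rational(-701, 7), Rational(-7778, 3)) = Rational(-56549, 21)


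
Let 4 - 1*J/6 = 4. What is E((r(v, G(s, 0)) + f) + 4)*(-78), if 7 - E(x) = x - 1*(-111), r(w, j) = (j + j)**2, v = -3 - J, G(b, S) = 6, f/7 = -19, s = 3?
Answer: 9282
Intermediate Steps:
J = 0 (J = 24 - 6*4 = 24 - 24 = 0)
f = -133 (f = 7*(-19) = -133)
v = -3 (v = -3 - 1*0 = -3 + 0 = -3)
r(w, j) = 4*j**2 (r(w, j) = (2*j)**2 = 4*j**2)
E(x) = -104 - x (E(x) = 7 - (x - 1*(-111)) = 7 - (x + 111) = 7 - (111 + x) = 7 + (-111 - x) = -104 - x)
E((r(v, G(s, 0)) + f) + 4)*(-78) = (-104 - ((4*6**2 - 133) + 4))*(-78) = (-104 - ((4*36 - 133) + 4))*(-78) = (-104 - ((144 - 133) + 4))*(-78) = (-104 - (11 + 4))*(-78) = (-104 - 1*15)*(-78) = (-104 - 15)*(-78) = -119*(-78) = 9282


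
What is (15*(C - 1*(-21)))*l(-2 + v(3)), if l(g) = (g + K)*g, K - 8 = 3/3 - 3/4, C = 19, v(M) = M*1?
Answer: 5550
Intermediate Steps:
v(M) = M
K = 33/4 (K = 8 + (3/3 - 3/4) = 8 + (3*(⅓) - 3*¼) = 8 + (1 - ¾) = 8 + ¼ = 33/4 ≈ 8.2500)
l(g) = g*(33/4 + g) (l(g) = (g + 33/4)*g = (33/4 + g)*g = g*(33/4 + g))
(15*(C - 1*(-21)))*l(-2 + v(3)) = (15*(19 - 1*(-21)))*((-2 + 3)*(33 + 4*(-2 + 3))/4) = (15*(19 + 21))*((¼)*1*(33 + 4*1)) = (15*40)*((¼)*1*(33 + 4)) = 600*((¼)*1*37) = 600*(37/4) = 5550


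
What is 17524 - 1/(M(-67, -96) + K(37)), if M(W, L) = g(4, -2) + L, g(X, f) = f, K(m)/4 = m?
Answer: 876199/50 ≈ 17524.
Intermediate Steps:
K(m) = 4*m
M(W, L) = -2 + L
17524 - 1/(M(-67, -96) + K(37)) = 17524 - 1/((-2 - 96) + 4*37) = 17524 - 1/(-98 + 148) = 17524 - 1/50 = 876199/50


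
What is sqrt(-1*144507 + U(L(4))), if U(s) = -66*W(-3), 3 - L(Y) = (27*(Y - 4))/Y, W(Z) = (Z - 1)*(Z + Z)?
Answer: I*sqrt(146091) ≈ 382.22*I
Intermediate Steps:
W(Z) = 2*Z*(-1 + Z) (W(Z) = (-1 + Z)*(2*Z) = 2*Z*(-1 + Z))
L(Y) = 3 - (-108 + 27*Y)/Y (L(Y) = 3 - 27*(Y - 4)/Y = 3 - 27*(-4 + Y)/Y = 3 - (-108 + 27*Y)/Y)
U(s) = -1584 (U(s) = -132*(-3)*(-1 - 3) = -132*(-3)*(-4) = -66*24 = -1584)
sqrt(-1*144507 + U(L(4))) = sqrt(-1*144507 - 1584) = sqrt(-144507 - 1584) = sqrt(-146091) = I*sqrt(146091)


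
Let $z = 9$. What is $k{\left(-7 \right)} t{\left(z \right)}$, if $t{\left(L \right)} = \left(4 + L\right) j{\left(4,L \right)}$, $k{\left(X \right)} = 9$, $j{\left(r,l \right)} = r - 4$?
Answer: $0$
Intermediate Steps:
$j{\left(r,l \right)} = -4 + r$
$t{\left(L \right)} = 0$ ($t{\left(L \right)} = \left(4 + L\right) \left(-4 + 4\right) = \left(4 + L\right) 0 = 0$)
$k{\left(-7 \right)} t{\left(z \right)} = 9 \cdot 0 = 0$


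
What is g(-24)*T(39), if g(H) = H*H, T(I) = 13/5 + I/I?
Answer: 10368/5 ≈ 2073.6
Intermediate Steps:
T(I) = 18/5 (T(I) = 13*(⅕) + 1 = 13/5 + 1 = 18/5)
g(H) = H²
g(-24)*T(39) = (-24)²*(18/5) = 576*(18/5) = 10368/5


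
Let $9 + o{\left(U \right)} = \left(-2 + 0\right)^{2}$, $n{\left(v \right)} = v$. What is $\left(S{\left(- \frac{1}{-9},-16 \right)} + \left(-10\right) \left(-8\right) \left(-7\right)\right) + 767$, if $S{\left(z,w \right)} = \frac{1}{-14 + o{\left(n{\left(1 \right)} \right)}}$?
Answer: $\frac{3932}{19} \approx 206.95$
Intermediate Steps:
$o{\left(U \right)} = -5$ ($o{\left(U \right)} = -9 + \left(-2 + 0\right)^{2} = -9 + \left(-2\right)^{2} = -9 + 4 = -5$)
$S{\left(z,w \right)} = - \frac{1}{19}$ ($S{\left(z,w \right)} = \frac{1}{-14 - 5} = \frac{1}{-19} = - \frac{1}{19}$)
$\left(S{\left(- \frac{1}{-9},-16 \right)} + \left(-10\right) \left(-8\right) \left(-7\right)\right) + 767 = \left(- \frac{1}{19} + \left(-10\right) \left(-8\right) \left(-7\right)\right) + 767 = \left(- \frac{1}{19} + 80 \left(-7\right)\right) + 767 = \left(- \frac{1}{19} - 560\right) + 767 = - \frac{10641}{19} + 767 = \frac{3932}{19}$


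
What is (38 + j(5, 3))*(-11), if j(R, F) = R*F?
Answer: -583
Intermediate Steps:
j(R, F) = F*R
(38 + j(5, 3))*(-11) = (38 + 3*5)*(-11) = (38 + 15)*(-11) = 53*(-11) = -583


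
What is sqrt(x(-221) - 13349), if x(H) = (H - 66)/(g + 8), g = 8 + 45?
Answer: 28*I*sqrt(63379)/61 ≈ 115.56*I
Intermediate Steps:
g = 53
x(H) = -66/61 + H/61 (x(H) = (H - 66)/(53 + 8) = (-66 + H)/61 = (-66 + H)*(1/61) = -66/61 + H/61)
sqrt(x(-221) - 13349) = sqrt((-66/61 + (1/61)*(-221)) - 13349) = sqrt((-66/61 - 221/61) - 13349) = sqrt(-287/61 - 13349) = sqrt(-814576/61) = 28*I*sqrt(63379)/61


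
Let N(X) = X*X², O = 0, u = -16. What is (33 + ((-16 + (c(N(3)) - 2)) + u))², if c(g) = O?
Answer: 1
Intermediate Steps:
N(X) = X³
c(g) = 0
(33 + ((-16 + (c(N(3)) - 2)) + u))² = (33 + ((-16 + (0 - 2)) - 16))² = (33 + ((-16 - 2) - 16))² = (33 + (-18 - 16))² = (33 - 34)² = (-1)² = 1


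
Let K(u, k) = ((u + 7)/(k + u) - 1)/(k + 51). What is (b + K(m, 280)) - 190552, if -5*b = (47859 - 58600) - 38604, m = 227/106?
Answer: -596206751383/3299739 ≈ -1.8068e+5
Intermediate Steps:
m = 227/106 (m = 227*(1/106) = 227/106 ≈ 2.1415)
b = 9869 (b = -((47859 - 58600) - 38604)/5 = -(-10741 - 38604)/5 = -⅕*(-49345) = 9869)
K(u, k) = (-1 + (7 + u)/(k + u))/(51 + k) (K(u, k) = ((7 + u)/(k + u) - 1)/(51 + k) = (-1 + (7 + u)/(k + u))/(51 + k))
(b + K(m, 280)) - 190552 = (9869 + (7 - 1*280)/(280² + 51*280 + 51*(227/106) + 280*(227/106))) - 190552 = (9869 + (7 - 280)/(78400 + 14280 + 11577/106 + 31780/53)) - 190552 = (9869 - 273/(9899217/106)) - 190552 = (9869 + (106/9899217)*(-273)) - 190552 = (9869 - 9646/3299739) - 190552 = 32565114545/3299739 - 190552 = -596206751383/3299739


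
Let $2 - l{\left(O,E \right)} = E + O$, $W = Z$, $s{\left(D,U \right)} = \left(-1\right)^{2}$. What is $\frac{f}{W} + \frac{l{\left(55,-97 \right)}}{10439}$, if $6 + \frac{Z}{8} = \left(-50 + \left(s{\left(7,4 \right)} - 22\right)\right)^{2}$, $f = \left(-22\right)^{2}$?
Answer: $\frac{155109}{9556430} \approx 0.016231$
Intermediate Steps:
$s{\left(D,U \right)} = 1$
$f = 484$
$Z = 40280$ ($Z = -48 + 8 \left(-50 + \left(1 - 22\right)\right)^{2} = -48 + 8 \left(-50 - 21\right)^{2} = -48 + 8 \left(-71\right)^{2} = -48 + 8 \cdot 5041 = -48 + 40328 = 40280$)
$W = 40280$
$l{\left(O,E \right)} = 2 - E - O$ ($l{\left(O,E \right)} = 2 - \left(E + O\right) = 2 - E - O$)
$\frac{f}{W} + \frac{l{\left(55,-97 \right)}}{10439} = \frac{484}{40280} + \frac{2 - -97 - 55}{10439} = 484 \cdot \frac{1}{40280} + \left(2 + 97 - 55\right) \frac{1}{10439} = \frac{121}{10070} + 44 \cdot \frac{1}{10439} = \frac{121}{10070} + \frac{4}{949} = \frac{155109}{9556430}$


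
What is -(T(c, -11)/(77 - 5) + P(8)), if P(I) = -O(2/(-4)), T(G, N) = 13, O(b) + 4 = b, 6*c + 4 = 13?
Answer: -337/72 ≈ -4.6806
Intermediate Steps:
c = 3/2 (c = -2/3 + (1/6)*13 = -2/3 + 13/6 = 3/2 ≈ 1.5000)
O(b) = -4 + b
P(I) = 9/2 (P(I) = -(-4 + 2/(-4)) = -(-4 + 2*(-1/4)) = -(-4 - 1/2) = -1*(-9/2) = 9/2)
-(T(c, -11)/(77 - 5) + P(8)) = -(13/(77 - 5) + 9/2) = -(13/72 + 9/2) = -1*337/72 = -337/72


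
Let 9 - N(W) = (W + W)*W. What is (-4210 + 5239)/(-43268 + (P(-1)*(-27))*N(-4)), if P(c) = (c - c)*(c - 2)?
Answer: -1029/43268 ≈ -0.023782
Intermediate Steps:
N(W) = 9 - 2*W**2 (N(W) = 9 - (W + W)*W = 9 - 2*W*W = 9 - 2*W**2)
P(c) = 0 (P(c) = 0*(-2 + c) = 0)
(-4210 + 5239)/(-43268 + (P(-1)*(-27))*N(-4)) = (-4210 + 5239)/(-43268 + (0*(-27))*(9 - 2*(-4)**2)) = 1029/(-43268 + 0*(9 - 2*16)) = 1029/(-43268 + 0*(9 - 32)) = 1029/(-43268 + 0*(-23)) = 1029/(-43268 + 0) = 1029/(-43268) = 1029*(-1/43268) = -1029/43268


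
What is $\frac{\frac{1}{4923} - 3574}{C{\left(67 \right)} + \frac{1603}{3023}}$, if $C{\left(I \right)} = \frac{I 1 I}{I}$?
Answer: $- \frac{53189083423}{1005000912} \approx -52.924$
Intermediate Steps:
$C{\left(I \right)} = I$ ($C{\left(I \right)} = \frac{I I}{I} = \frac{I^{2}}{I} = I$)
$\frac{\frac{1}{4923} - 3574}{C{\left(67 \right)} + \frac{1603}{3023}} = \frac{\frac{1}{4923} - 3574}{67 + \frac{1603}{3023}} = \frac{\frac{1}{4923} - 3574}{67 + 1603 \cdot \frac{1}{3023}} = - \frac{17594801}{4923 \left(67 + \frac{1603}{3023}\right)} = - \frac{17594801}{4923 \cdot \frac{204144}{3023}} = \left(- \frac{17594801}{4923}\right) \frac{3023}{204144} = - \frac{53189083423}{1005000912}$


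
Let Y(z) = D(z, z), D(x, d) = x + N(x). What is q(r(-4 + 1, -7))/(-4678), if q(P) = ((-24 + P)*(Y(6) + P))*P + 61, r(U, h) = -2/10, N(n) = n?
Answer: -7382/292375 ≈ -0.025248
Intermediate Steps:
D(x, d) = 2*x (D(x, d) = x + x = 2*x)
Y(z) = 2*z
r(U, h) = -1/5 (r(U, h) = -2*1/10 = -1/5)
q(P) = 61 + P*(-24 + P)*(12 + P) (q(P) = ((-24 + P)*(2*6 + P))*P + 61 = ((-24 + P)*(12 + P))*P + 61 = P*(-24 + P)*(12 + P) + 61 = 61 + P*(-24 + P)*(12 + P))
q(r(-4 + 1, -7))/(-4678) = (61 + (-1/5)**3 - 288*(-1/5) - 12*(-1/5)**2)/(-4678) = (61 - 1/125 + 288/5 - 12*1/25)*(-1/4678) = (61 - 1/125 + 288/5 - 12/25)*(-1/4678) = (14764/125)*(-1/4678) = -7382/292375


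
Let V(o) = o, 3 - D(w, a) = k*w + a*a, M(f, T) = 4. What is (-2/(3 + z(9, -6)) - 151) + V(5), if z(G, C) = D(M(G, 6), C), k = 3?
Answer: -3065/21 ≈ -145.95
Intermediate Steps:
D(w, a) = 3 - a² - 3*w (D(w, a) = 3 - (3*w + a*a) = 3 - (3*w + a²) = 3 - (a² + 3*w) = 3 + (-a² - 3*w) = 3 - a² - 3*w)
z(G, C) = -9 - C² (z(G, C) = 3 - C² - 3*4 = 3 - C² - 12 = -9 - C²)
(-2/(3 + z(9, -6)) - 151) + V(5) = (-2/(3 + (-9 - 1*(-6)²)) - 151) + 5 = (-2/(3 + (-9 - 1*36)) - 151) + 5 = (-2/(3 + (-9 - 36)) - 151) + 5 = (-2/(3 - 45) - 151) + 5 = (-2/(-42) - 151) + 5 = (-2*(-1/42) - 151) + 5 = (1/21 - 151) + 5 = -3170/21 + 5 = -3065/21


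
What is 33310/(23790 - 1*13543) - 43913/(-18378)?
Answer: 1062147691/188319366 ≈ 5.6401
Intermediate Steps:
33310/(23790 - 1*13543) - 43913/(-18378) = 33310/(23790 - 13543) - 43913*(-1/18378) = 33310/10247 + 43913/18378 = 1062147691/188319366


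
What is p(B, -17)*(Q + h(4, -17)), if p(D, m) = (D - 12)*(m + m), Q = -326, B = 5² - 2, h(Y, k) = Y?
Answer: 120428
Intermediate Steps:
B = 23 (B = 25 - 2 = 23)
p(D, m) = 2*m*(-12 + D) (p(D, m) = (-12 + D)*(2*m) = 2*m*(-12 + D))
p(B, -17)*(Q + h(4, -17)) = (2*(-17)*(-12 + 23))*(-326 + 4) = (2*(-17)*11)*(-322) = -374*(-322) = 120428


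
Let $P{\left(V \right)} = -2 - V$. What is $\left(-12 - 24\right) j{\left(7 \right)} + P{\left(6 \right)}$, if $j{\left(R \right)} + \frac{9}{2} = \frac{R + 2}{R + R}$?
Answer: $\frac{916}{7} \approx 130.86$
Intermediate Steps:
$j{\left(R \right)} = - \frac{9}{2} + \frac{2 + R}{2 R}$ ($j{\left(R \right)} = - \frac{9}{2} + \frac{R + 2}{R + R} = - \frac{9}{2} + \frac{2 + R}{2 R}$)
$\left(-12 - 24\right) j{\left(7 \right)} + P{\left(6 \right)} = \left(-12 - 24\right) \left(-4 + \frac{1}{7}\right) - 8 = - 36 \left(-4 + \frac{1}{7}\right) - 8 = \left(-36\right) \left(- \frac{27}{7}\right) - 8 = \frac{972}{7} - 8 = \frac{916}{7}$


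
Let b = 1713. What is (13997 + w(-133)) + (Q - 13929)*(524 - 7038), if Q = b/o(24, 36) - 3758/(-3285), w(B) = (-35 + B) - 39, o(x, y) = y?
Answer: 594124352531/6570 ≈ 9.0430e+7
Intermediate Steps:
w(B) = -74 + B
Q = 640277/13140 (Q = 1713/36 - 3758/(-3285) = 1713*(1/36) - 3758*(-1/3285) = 571/12 + 3758/3285 = 640277/13140 ≈ 48.727)
(13997 + w(-133)) + (Q - 13929)*(524 - 7038) = (13997 + (-74 - 133)) + (640277/13140 - 13929)*(524 - 7038) = (13997 - 207) - 182386783/13140*(-6514) = 13790 + 594033752231/6570 = 594124352531/6570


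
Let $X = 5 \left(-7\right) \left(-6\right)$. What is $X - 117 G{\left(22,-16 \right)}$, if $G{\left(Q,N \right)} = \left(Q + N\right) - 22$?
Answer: $2082$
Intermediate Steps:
$X = 210$ ($X = \left(-35\right) \left(-6\right) = 210$)
$G{\left(Q,N \right)} = -22 + N + Q$ ($G{\left(Q,N \right)} = \left(N + Q\right) - 22 = -22 + N + Q$)
$X - 117 G{\left(22,-16 \right)} = 210 - 117 \left(-22 - 16 + 22\right) = 210 - -1872 = 210 + 1872 = 2082$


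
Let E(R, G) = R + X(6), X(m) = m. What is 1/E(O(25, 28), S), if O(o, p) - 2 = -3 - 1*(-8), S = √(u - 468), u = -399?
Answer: 1/13 ≈ 0.076923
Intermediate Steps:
S = 17*I*√3 (S = √(-399 - 468) = √(-867) = 17*I*√3 ≈ 29.445*I)
O(o, p) = 7 (O(o, p) = 2 + (-3 - 1*(-8)) = 2 + (-3 + 8) = 2 + 5 = 7)
E(R, G) = 6 + R (E(R, G) = R + 6 = 6 + R)
1/E(O(25, 28), S) = 1/(6 + 7) = 1/13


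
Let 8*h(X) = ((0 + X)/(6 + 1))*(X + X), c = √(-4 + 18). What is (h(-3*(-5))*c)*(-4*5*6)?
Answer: -6750*√14/7 ≈ -3608.0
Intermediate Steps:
c = √14 ≈ 3.7417
h(X) = X²/28 (h(X) = (((0 + X)/(6 + 1))*(X + X))/8 = ((X/7)*(2*X))/8 = (2*X²/7)/8 = X²/28)
(h(-3*(-5))*c)*(-4*5*6) = (((-3*(-5))²/28)*√14)*(-4*5*6) = (((1/28)*15²)*√14)*(-20*6) = (((1/28)*225)*√14)*(-120) = (225*√14/28)*(-120) = -6750*√14/7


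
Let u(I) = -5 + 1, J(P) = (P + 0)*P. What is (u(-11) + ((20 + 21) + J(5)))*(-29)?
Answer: -1798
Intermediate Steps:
J(P) = P² (J(P) = P*P = P²)
u(I) = -4
(u(-11) + ((20 + 21) + J(5)))*(-29) = (-4 + ((20 + 21) + 5²))*(-29) = (-4 + (41 + 25))*(-29) = (-4 + 66)*(-29) = 62*(-29) = -1798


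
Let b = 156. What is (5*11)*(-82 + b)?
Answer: 4070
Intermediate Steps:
(5*11)*(-82 + b) = (5*11)*(-82 + 156) = 55*74 = 4070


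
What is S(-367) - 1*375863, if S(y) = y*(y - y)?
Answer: -375863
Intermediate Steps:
S(y) = 0 (S(y) = y*0 = 0)
S(-367) - 1*375863 = 0 - 1*375863 = 0 - 375863 = -375863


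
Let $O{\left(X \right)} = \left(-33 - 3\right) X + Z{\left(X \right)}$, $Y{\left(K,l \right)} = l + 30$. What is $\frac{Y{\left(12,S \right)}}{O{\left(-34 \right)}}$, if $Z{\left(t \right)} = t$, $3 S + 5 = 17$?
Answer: $\frac{1}{35} \approx 0.028571$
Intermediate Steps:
$S = 4$ ($S = - \frac{5}{3} + \frac{1}{3} \cdot 17 = - \frac{5}{3} + \frac{17}{3} = 4$)
$Y{\left(K,l \right)} = 30 + l$
$O{\left(X \right)} = - 35 X$ ($O{\left(X \right)} = \left(-33 - 3\right) X + X = - 36 X + X = - 35 X$)
$\frac{Y{\left(12,S \right)}}{O{\left(-34 \right)}} = \frac{30 + 4}{\left(-35\right) \left(-34\right)} = \frac{34}{1190} = 34 \cdot \frac{1}{1190} = \frac{1}{35}$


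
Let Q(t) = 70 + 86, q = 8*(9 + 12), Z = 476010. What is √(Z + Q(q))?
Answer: √476166 ≈ 690.05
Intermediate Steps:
q = 168 (q = 8*21 = 168)
Q(t) = 156
√(Z + Q(q)) = √(476010 + 156) = √476166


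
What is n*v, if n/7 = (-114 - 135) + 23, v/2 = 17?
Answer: -53788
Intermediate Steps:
v = 34 (v = 2*17 = 34)
n = -1582 (n = 7*((-114 - 135) + 23) = 7*(-249 + 23) = 7*(-226) = -1582)
n*v = -1582*34 = -53788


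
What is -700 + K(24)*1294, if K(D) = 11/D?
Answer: -1283/12 ≈ -106.92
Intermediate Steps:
-700 + K(24)*1294 = -700 + (11/24)*1294 = -700 + 7117/12 = -1283/12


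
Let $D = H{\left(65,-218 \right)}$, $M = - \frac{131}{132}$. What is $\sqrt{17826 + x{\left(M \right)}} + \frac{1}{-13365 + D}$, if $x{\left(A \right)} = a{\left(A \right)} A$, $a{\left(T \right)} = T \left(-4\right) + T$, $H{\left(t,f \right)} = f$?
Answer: $- \frac{1}{13583} + \frac{\sqrt{310548741}}{132} \approx 133.5$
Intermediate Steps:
$M = - \frac{131}{132}$ ($M = \left(-131\right) \frac{1}{132} = - \frac{131}{132} \approx -0.99242$)
$a{\left(T \right)} = - 3 T$ ($a{\left(T \right)} = - 4 T + T = - 3 T$)
$D = -218$
$x{\left(A \right)} = - 3 A^{2}$ ($x{\left(A \right)} = - 3 A A = - 3 A^{2}$)
$\sqrt{17826 + x{\left(M \right)}} + \frac{1}{-13365 + D} = \sqrt{17826 - 3 \left(- \frac{131}{132}\right)^{2}} + \frac{1}{-13365 - 218} = \sqrt{17826 - \frac{17161}{5808}} + \frac{1}{-13583} = \sqrt{17826 - \frac{17161}{5808}} - \frac{1}{13583} = \sqrt{\frac{103516247}{5808}} - \frac{1}{13583} = \frac{\sqrt{310548741}}{132} - \frac{1}{13583} = - \frac{1}{13583} + \frac{\sqrt{310548741}}{132}$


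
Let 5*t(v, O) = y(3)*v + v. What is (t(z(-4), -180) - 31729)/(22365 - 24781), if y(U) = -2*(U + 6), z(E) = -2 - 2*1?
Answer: 158577/12080 ≈ 13.127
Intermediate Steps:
z(E) = -4 (z(E) = -2 - 2 = -4)
y(U) = -12 - 2*U (y(U) = -2*(6 + U) = -12 - 2*U)
t(v, O) = -17*v/5 (t(v, O) = ((-12 - 2*3)*v + v)/5 = ((-12 - 6)*v + v)/5 = (-18*v + v)/5 = (-17*v)/5 = -17*v/5)
(t(z(-4), -180) - 31729)/(22365 - 24781) = (-17/5*(-4) - 31729)/(22365 - 24781) = (68/5 - 31729)/(-2416) = -158577/5*(-1/2416) = 158577/12080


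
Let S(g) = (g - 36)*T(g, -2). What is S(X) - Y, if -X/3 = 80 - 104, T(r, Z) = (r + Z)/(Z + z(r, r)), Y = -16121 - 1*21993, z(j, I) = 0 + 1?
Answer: 35594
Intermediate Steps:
z(j, I) = 1
Y = -38114 (Y = -16121 - 21993 = -38114)
T(r, Z) = (Z + r)/(1 + Z) (T(r, Z) = (r + Z)/(Z + 1) = (Z + r)/(1 + Z))
X = 72 (X = -3*(80 - 104) = -3*(-24) = 72)
S(g) = (-36 + g)*(2 - g) (S(g) = (g - 36)*((-2 + g)/(1 - 2)) = (-36 + g)*((-2 + g)/(-1)) = (-36 + g)*(-(-2 + g)) = (-36 + g)*(2 - g))
S(X) - Y = (-36 + 72)*(2 - 1*72) - 1*(-38114) = 36*(2 - 72) + 38114 = 36*(-70) + 38114 = -2520 + 38114 = 35594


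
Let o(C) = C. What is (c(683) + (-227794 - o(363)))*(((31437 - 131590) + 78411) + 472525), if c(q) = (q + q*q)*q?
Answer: 143732303349777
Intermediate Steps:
c(q) = q*(q + q²) (c(q) = (q + q²)*q = q*(q + q²))
(c(683) + (-227794 - o(363)))*(((31437 - 131590) + 78411) + 472525) = (683²*(1 + 683) + (-227794 - 1*363))*(((31437 - 131590) + 78411) + 472525) = (466489*684 + (-227794 - 363))*((-100153 + 78411) + 472525) = (319078476 - 228157)*(-21742 + 472525) = 318850319*450783 = 143732303349777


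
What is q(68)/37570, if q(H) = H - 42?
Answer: 1/1445 ≈ 0.00069204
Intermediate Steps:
q(H) = -42 + H
q(68)/37570 = (-42 + 68)/37570 = 26*(1/37570) = 1/1445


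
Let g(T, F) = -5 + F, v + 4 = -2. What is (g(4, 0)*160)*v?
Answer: 4800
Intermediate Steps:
v = -6 (v = -4 - 2 = -6)
(g(4, 0)*160)*v = ((-5 + 0)*160)*(-6) = -5*160*(-6) = -800*(-6) = 4800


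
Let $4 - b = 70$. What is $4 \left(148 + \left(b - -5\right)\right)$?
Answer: $348$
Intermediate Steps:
$b = -66$ ($b = 4 - 70 = -66$)
$4 \left(148 + \left(b - -5\right)\right) = 4 \left(148 - 61\right) = 4 \cdot 87 = 348$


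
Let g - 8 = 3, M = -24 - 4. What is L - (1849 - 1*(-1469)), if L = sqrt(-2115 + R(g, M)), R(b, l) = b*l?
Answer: -3318 + I*sqrt(2423) ≈ -3318.0 + 49.224*I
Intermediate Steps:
M = -28
g = 11 (g = 8 + 3 = 11)
L = I*sqrt(2423) (L = sqrt(-2115 + 11*(-28)) = sqrt(-2115 - 308) = sqrt(-2423) = I*sqrt(2423) ≈ 49.224*I)
L - (1849 - 1*(-1469)) = I*sqrt(2423) - (1849 - 1*(-1469)) = I*sqrt(2423) - (1849 + 1469) = I*sqrt(2423) - 1*3318 = I*sqrt(2423) - 3318 = -3318 + I*sqrt(2423)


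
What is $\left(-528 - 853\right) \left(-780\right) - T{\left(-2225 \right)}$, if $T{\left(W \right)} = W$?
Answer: $1079405$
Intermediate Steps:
$\left(-528 - 853\right) \left(-780\right) - T{\left(-2225 \right)} = \left(-528 - 853\right) \left(-780\right) - -2225 = \left(-1381\right) \left(-780\right) + 2225 = 1077180 + 2225 = 1079405$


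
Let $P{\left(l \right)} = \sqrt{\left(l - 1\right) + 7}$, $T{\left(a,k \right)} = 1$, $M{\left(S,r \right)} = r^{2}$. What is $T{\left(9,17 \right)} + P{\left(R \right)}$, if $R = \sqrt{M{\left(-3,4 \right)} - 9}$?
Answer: $1 + \sqrt{6 + \sqrt{7}} \approx 3.9404$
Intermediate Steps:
$R = \sqrt{7}$ ($R = \sqrt{4^{2} - 9} = \sqrt{16 - 9} = \sqrt{7} \approx 2.6458$)
$P{\left(l \right)} = \sqrt{6 + l}$ ($P{\left(l \right)} = \sqrt{\left(l - 1\right) + 7} = \sqrt{\left(-1 + l\right) + 7} = \sqrt{6 + l}$)
$T{\left(9,17 \right)} + P{\left(R \right)} = 1 + \sqrt{6 + \sqrt{7}}$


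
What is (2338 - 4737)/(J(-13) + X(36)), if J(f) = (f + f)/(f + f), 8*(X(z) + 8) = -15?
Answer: 19192/71 ≈ 270.31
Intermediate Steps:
X(z) = -79/8 (X(z) = -8 + (⅛)*(-15) = -8 - 15/8 = -79/8)
J(f) = 1 (J(f) = (2*f)/((2*f)) = (2*f)*(1/(2*f)) = 1)
(2338 - 4737)/(J(-13) + X(36)) = (2338 - 4737)/(1 - 79/8) = -2399/(-71/8) = -2399*(-8/71) = 19192/71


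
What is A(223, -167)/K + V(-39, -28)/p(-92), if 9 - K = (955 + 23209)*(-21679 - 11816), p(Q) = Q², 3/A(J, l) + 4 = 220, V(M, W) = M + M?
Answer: -142044994405/15413703011316 ≈ -0.0092155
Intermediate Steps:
V(M, W) = 2*M
A(J, l) = 1/72 (A(J, l) = 3/(-4 + 220) = 3/216 = 3*(1/216) = 1/72)
K = 809373189 (K = 9 - (955 + 23209)*(-21679 - 11816) = 9 - 24164*(-33495) = 9 - 1*(-809373180) = 9 + 809373180 = 809373189)
A(223, -167)/K + V(-39, -28)/p(-92) = (1/72)/809373189 + (2*(-39))/((-92)²) = (1/72)*(1/809373189) - 78/8464 = 1/58274869608 - 78*1/8464 = 1/58274869608 - 39/4232 = -142044994405/15413703011316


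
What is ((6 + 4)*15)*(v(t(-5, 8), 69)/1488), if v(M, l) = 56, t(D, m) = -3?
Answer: 175/31 ≈ 5.6452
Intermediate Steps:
((6 + 4)*15)*(v(t(-5, 8), 69)/1488) = ((6 + 4)*15)*(56/1488) = (10*15)*(56*(1/1488)) = 150*(7/186) = 175/31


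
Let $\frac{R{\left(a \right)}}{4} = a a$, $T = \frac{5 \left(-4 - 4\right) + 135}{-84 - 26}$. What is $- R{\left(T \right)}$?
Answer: $- \frac{361}{121} \approx -2.9835$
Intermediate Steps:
$T = - \frac{19}{22}$ ($T = \frac{5 \left(-8\right) + 135}{-110} = \left(-40 + 135\right) \left(- \frac{1}{110}\right) = 95 \left(- \frac{1}{110}\right) = - \frac{19}{22} \approx -0.86364$)
$R{\left(a \right)} = 4 a^{2}$ ($R{\left(a \right)} = 4 a a = 4 a^{2}$)
$- R{\left(T \right)} = - 4 \left(- \frac{19}{22}\right)^{2} = - \frac{4 \cdot 361}{484} = \left(-1\right) \frac{361}{121} = - \frac{361}{121}$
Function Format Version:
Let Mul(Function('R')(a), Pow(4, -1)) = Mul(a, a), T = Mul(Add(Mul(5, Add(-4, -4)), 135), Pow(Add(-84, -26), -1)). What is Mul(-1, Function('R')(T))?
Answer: Rational(-361, 121) ≈ -2.9835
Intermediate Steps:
T = Rational(-19, 22) (T = Mul(Add(Mul(5, -8), 135), Pow(-110, -1)) = Mul(Add(-40, 135), Rational(-1, 110)) = Mul(95, Rational(-1, 110)) = Rational(-19, 22) ≈ -0.86364)
Function('R')(a) = Mul(4, Pow(a, 2)) (Function('R')(a) = Mul(4, Mul(a, a)) = Mul(4, Pow(a, 2)))
Mul(-1, Function('R')(T)) = Mul(-1, Mul(4, Pow(Rational(-19, 22), 2))) = Mul(-1, Mul(4, Rational(361, 484))) = Mul(-1, Rational(361, 121)) = Rational(-361, 121)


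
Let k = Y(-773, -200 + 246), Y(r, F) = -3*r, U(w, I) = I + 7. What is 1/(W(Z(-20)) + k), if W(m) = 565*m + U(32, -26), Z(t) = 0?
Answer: 1/2300 ≈ 0.00043478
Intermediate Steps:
U(w, I) = 7 + I
k = 2319 (k = -3*(-773) = 2319)
W(m) = -19 + 565*m (W(m) = 565*m + (7 - 26) = 565*m - 19 = -19 + 565*m)
1/(W(Z(-20)) + k) = 1/((-19 + 565*0) + 2319) = 1/((-19 + 0) + 2319) = 1/(-19 + 2319) = 1/2300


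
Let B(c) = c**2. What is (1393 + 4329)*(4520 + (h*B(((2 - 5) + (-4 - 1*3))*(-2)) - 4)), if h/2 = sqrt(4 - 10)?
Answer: 25840552 + 4577600*I*sqrt(6) ≈ 2.5841e+7 + 1.1213e+7*I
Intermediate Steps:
h = 2*I*sqrt(6) (h = 2*sqrt(4 - 10) = 2*sqrt(-6) = 2*(I*sqrt(6)) = 2*I*sqrt(6) ≈ 4.899*I)
(1393 + 4329)*(4520 + (h*B(((2 - 5) + (-4 - 1*3))*(-2)) - 4)) = (1393 + 4329)*(4520 + ((2*I*sqrt(6))*(((2 - 5) + (-4 - 1*3))*(-2))**2 - 4)) = 5722*(4520 + ((2*I*sqrt(6))*((-3 + (-4 - 3))*(-2))**2 - 4)) = 5722*(4520 + ((2*I*sqrt(6))*((-3 - 7)*(-2))**2 - 4)) = 5722*(4520 + ((2*I*sqrt(6))*(-10*(-2))**2 - 4)) = 5722*(4520 + ((2*I*sqrt(6))*20**2 - 4)) = 5722*(4520 + ((2*I*sqrt(6))*400 - 4)) = 5722*(4520 + (800*I*sqrt(6) - 4)) = 5722*(4520 + (-4 + 800*I*sqrt(6))) = 5722*(4516 + 800*I*sqrt(6)) = 25840552 + 4577600*I*sqrt(6)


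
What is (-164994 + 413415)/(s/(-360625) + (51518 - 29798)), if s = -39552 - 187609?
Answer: 5269813125/460764833 ≈ 11.437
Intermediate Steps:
s = -227161
(-164994 + 413415)/(s/(-360625) + (51518 - 29798)) = (-164994 + 413415)/(-227161/(-360625) + (51518 - 29798)) = 248421/(-227161*(-1/360625) + 21720) = 248421/(227161/360625 + 21720) = 248421/(7833002161/360625) = 248421*(360625/7833002161) = 5269813125/460764833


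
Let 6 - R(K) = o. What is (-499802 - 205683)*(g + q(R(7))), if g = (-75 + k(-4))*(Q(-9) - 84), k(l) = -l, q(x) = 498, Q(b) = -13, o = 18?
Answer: -5210006725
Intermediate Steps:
R(K) = -12 (R(K) = 6 - 1*18 = 6 - 18 = -12)
g = 6887 (g = (-75 - 1*(-4))*(-13 - 84) = (-75 + 4)*(-97) = -71*(-97) = 6887)
(-499802 - 205683)*(g + q(R(7))) = (-499802 - 205683)*(6887 + 498) = -705485*7385 = -5210006725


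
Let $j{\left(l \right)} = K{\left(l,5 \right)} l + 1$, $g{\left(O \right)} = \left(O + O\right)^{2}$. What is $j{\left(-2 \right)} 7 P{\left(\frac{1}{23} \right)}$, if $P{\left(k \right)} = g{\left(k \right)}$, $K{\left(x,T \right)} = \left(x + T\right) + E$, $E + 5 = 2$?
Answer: $\frac{28}{529} \approx 0.05293$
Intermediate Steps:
$E = -3$ ($E = -5 + 2 = -3$)
$K{\left(x,T \right)} = -3 + T + x$ ($K{\left(x,T \right)} = \left(x + T\right) - 3 = \left(T + x\right) - 3 = -3 + T + x$)
$g{\left(O \right)} = 4 O^{2}$ ($g{\left(O \right)} = \left(2 O\right)^{2} = 4 O^{2}$)
$P{\left(k \right)} = 4 k^{2}$
$j{\left(l \right)} = 1 + l \left(2 + l\right)$ ($j{\left(l \right)} = \left(-3 + 5 + l\right) l + 1 = \left(2 + l\right) l + 1 = l \left(2 + l\right) + 1 = 1 + l \left(2 + l\right)$)
$j{\left(-2 \right)} 7 P{\left(\frac{1}{23} \right)} = \left(1 - 2 \left(2 - 2\right)\right) 7 \cdot 4 \left(\frac{1}{23}\right)^{2} = \left(1 - 0\right) 7 \cdot \frac{4}{529} = \left(1 + 0\right) 7 \cdot 4 \cdot \frac{1}{529} = 1 \cdot 7 \cdot \frac{4}{529} = 7 \cdot \frac{4}{529} = \frac{28}{529}$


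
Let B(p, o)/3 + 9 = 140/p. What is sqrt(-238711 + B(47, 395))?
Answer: I*sqrt(527352502)/47 ≈ 488.6*I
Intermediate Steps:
B(p, o) = -27 + 420/p (B(p, o) = -27 + 3*(140/p) = -27 + 420/p)
sqrt(-238711 + B(47, 395)) = sqrt(-238711 + (-27 + 420/47)) = sqrt(-238711 - 849/47) = sqrt(-11220266/47) = I*sqrt(527352502)/47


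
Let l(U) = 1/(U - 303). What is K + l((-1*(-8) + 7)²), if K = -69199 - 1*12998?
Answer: -6411367/78 ≈ -82197.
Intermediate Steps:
K = -82197 (K = -69199 - 12998 = -82197)
l(U) = 1/(-303 + U)
K + l((-1*(-8) + 7)²) = -82197 + 1/(-303 + (-1*(-8) + 7)²) = -82197 + 1/(-303 + (8 + 7)²) = -82197 + 1/(-303 + 15²) = -82197 + 1/(-303 + 225) = -82197 + 1/(-78) = -82197 - 1/78 = -6411367/78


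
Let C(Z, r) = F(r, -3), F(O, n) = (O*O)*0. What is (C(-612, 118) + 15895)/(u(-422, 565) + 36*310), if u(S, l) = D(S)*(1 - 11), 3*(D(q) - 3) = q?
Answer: 9537/7522 ≈ 1.2679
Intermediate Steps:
F(O, n) = 0 (F(O, n) = O**2*0 = 0)
D(q) = 3 + q/3
C(Z, r) = 0
u(S, l) = -30 - 10*S/3 (u(S, l) = (3 + S/3)*(1 - 11) = (3 + S/3)*(-10) = -30 - 10*S/3)
(C(-612, 118) + 15895)/(u(-422, 565) + 36*310) = (0 + 15895)/((-30 - 10/3*(-422)) + 36*310) = 15895/((-30 + 4220/3) + 11160) = 15895/(4130/3 + 11160) = 15895/(37610/3) = 15895*(3/37610) = 9537/7522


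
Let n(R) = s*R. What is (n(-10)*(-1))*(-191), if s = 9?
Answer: -17190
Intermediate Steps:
n(R) = 9*R
(n(-10)*(-1))*(-191) = ((9*(-10))*(-1))*(-191) = -90*(-1)*(-191) = 90*(-191) = -17190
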